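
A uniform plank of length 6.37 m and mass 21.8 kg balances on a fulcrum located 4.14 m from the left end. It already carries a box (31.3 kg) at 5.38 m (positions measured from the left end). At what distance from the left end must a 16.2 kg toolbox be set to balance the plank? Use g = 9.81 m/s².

x ≈ 3.03 m from the left end

Taking torques about the fulcrum (at 4.14 m from the left end):
Beam weight: 21.8 × 9.81 = 213.9 N down at 3.185 m → arm 0.955 m, τ = 213.9 × 0.955 = 204.3 N·m counterclockwise.
Box: 31.3 × 9.81 = 307.1 N down at 5.38 m → arm 1.24 m, τ = 307.1 × 1.24 = 380.8 N·m clockwise.
Net moment of existing loads = 176.5 N·m clockwise.
The toolbox weighs 16.2 × 9.81 = 158.9 N and must supply an equal counterclockwise moment, so its lever arm about the fulcrum is 176.5 / 158.9 = 1.11 m.
That puts it at 4.14 − 1.11 = 3.03 m from the left end.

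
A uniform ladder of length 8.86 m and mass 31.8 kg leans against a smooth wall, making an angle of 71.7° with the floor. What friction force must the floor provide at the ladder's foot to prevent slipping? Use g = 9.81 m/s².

Choose the foot of the ladder as the axis so the floor normal and friction both act there and drop out.
Ladder weight 31.8×9.81 = 312 N acts at 4.43 m along the ladder; its horizontal arm is 4.43·cos71.7° = 1.391 m → τ = 434 N·m clockwise.
Wall normal N acts horizontally at the top; its moment arm is the height L sinθ = 8.86·sin71.7° = 8.412 m, counterclockwise.
Balancing moments: N × 8.412 = 434, giving N = 51.6 N.
ΣFx = 0: friction at the foot balances the wall's push, so f = N_wall = 51.6 N.

f ≈ 51.6 N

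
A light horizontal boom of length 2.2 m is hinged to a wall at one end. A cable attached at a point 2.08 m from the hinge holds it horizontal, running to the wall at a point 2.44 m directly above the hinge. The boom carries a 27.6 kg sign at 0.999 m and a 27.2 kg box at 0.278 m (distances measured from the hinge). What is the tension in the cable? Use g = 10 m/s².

T ≈ 222 N

Taking torques about the hinge:
Sign: 27.6 × 10 = 276 N down at 0.999 m → arm 0.999 m, τ = 276 × 0.999 = 275.7 N·m clockwise.
Box: 27.2 × 10 = 272 N down at 0.278 m → arm 0.278 m, τ = 272 × 0.278 = 75.62 N·m clockwise.
Total clockwise load moment = 351.3 N·m.
The cable tension T acts at 2.08 m; only its component perpendicular to the boom, T sinθ, produces torque. sinθ = h/√(h²+d²) = 2.44/√(2.44²+2.08²) = 0.761.
For rotational equilibrium, T × 2.08 × 0.761 = 351.3, so T = 351.3 / 1.583 = 222 N.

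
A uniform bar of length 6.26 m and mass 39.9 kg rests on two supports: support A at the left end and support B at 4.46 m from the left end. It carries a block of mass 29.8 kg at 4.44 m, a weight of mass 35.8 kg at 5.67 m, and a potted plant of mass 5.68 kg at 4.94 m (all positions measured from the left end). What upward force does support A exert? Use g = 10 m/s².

R_A ≈ 17.1 N

Taking torques about support B:
Beam weight: 39.9 × 10 = 399 N down at 3.13 m → arm 1.33 m, τ = 399 × 1.33 = 530.7 N·m counterclockwise.
Block: 29.8 × 10 = 298 N down at 4.44 m → arm 0.02 m, τ = 298 × 0.02 = 5.96 N·m counterclockwise.
Weight: 35.8 × 10 = 358 N down at 5.67 m → arm 1.21 m, τ = 358 × 1.21 = 433.2 N·m clockwise.
Potted plant: 5.68 × 10 = 56.8 N down at 4.94 m → arm 0.48 m, τ = 56.8 × 0.48 = 27.26 N·m clockwise.
Net load moment about support B = 76.2 N·m counterclockwise.
Reaction R at support A is upward at 0 m, arm 4.46 m → moment R × 4.46 clockwise.
Setting net torque to zero: R × 4.46 = 76.2 → R = 17.1 N.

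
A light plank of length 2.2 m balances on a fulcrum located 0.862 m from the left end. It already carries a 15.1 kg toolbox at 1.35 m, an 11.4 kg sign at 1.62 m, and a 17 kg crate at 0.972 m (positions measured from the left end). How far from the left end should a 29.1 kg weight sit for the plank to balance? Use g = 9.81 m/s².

x ≈ 0.248 m from the left end

Take moments about the fulcrum (at 0.862 m from the left end).
Toolbox: 15.1 × 9.81 = 148.1 N down at 1.35 m → arm 0.488 m, τ = 148.1 × 0.488 = 72.27 N·m clockwise.
Sign: 11.4 × 9.81 = 111.8 N down at 1.62 m → arm 0.758 m, τ = 111.8 × 0.758 = 84.74 N·m clockwise.
Crate: 17 × 9.81 = 166.8 N down at 0.972 m → arm 0.11 m, τ = 166.8 × 0.11 = 18.35 N·m clockwise.
Net moment of existing loads = 175.4 N·m clockwise.
The weight weighs 29.1 × 9.81 = 285.5 N and must supply an equal counterclockwise moment, so its lever arm about the fulcrum is 175.4 / 285.5 = 0.614 m.
That puts it at 0.862 − 0.614 = 0.248 m from the left end.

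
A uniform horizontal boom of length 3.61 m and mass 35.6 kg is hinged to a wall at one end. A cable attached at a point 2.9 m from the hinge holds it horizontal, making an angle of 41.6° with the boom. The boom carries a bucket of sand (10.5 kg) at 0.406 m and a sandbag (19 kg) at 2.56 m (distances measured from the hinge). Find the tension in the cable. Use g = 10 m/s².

Sum moments about the hinge (the unknown hinge reaction has zero arm there).
Beam weight: 35.6 × 10 = 356 N down at 1.805 m → arm 1.805 m, τ = 356 × 1.805 = 642.6 N·m clockwise.
Bucket of sand: 10.5 × 10 = 105 N down at 0.406 m → arm 0.406 m, τ = 105 × 0.406 = 42.63 N·m clockwise.
Sandbag: 19 × 10 = 190 N down at 2.56 m → arm 2.56 m, τ = 190 × 2.56 = 486.4 N·m clockwise.
Total clockwise load moment = 1172 N·m.
The cable tension T acts at 2.9 m; only its component perpendicular to the boom, T sinθ, produces torque. sin 41.6° = 0.6639.
For rotational equilibrium, T × 2.9 × 0.6639 = 1172, so T = 1172 / 1.925 = 609 N.

T ≈ 609 N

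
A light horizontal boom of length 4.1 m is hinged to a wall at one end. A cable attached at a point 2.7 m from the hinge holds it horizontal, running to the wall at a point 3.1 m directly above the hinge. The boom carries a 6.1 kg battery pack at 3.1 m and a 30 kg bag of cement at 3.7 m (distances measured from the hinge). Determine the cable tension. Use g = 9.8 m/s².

T ≈ 625 N

Take moments about the hinge.
Battery pack: 6.1 × 9.8 = 59.78 N down at 3.1 m → arm 3.1 m, τ = 59.78 × 3.1 = 185.3 N·m clockwise.
Bag of cement: 30 × 9.8 = 294 N down at 3.7 m → arm 3.7 m, τ = 294 × 3.7 = 1088 N·m clockwise.
Total clockwise load moment = 1273 N·m.
The cable tension T acts at 2.7 m; only its component perpendicular to the boom, T sinθ, produces torque. sinθ = h/√(h²+d²) = 3.1/√(3.1²+2.7²) = 0.7541.
Balancing moments: T × 2.7 × 0.7541 = 1273, giving T = 1273 / 2.036 = 625 N.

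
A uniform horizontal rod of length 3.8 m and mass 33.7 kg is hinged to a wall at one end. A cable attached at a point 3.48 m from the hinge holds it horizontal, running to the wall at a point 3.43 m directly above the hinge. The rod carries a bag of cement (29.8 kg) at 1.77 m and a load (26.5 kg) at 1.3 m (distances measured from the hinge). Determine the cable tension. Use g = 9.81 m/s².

Sum moments about the hinge (the unknown hinge reaction has zero arm there).
Beam weight: 33.7 × 9.81 = 330.6 N down at 1.9 m → arm 1.9 m, τ = 330.6 × 1.9 = 628.1 N·m clockwise.
Bag of cement: 29.8 × 9.81 = 292.3 N down at 1.77 m → arm 1.77 m, τ = 292.3 × 1.77 = 517.4 N·m clockwise.
Load: 26.5 × 9.81 = 260 N down at 1.3 m → arm 1.3 m, τ = 260 × 1.3 = 338 N·m clockwise.
Total clockwise load moment = 1484 N·m.
The cable tension T acts at 3.48 m; only its component perpendicular to the rod, T sinθ, produces torque. sinθ = h/√(h²+d²) = 3.43/√(3.43²+3.48²) = 0.702.
Balancing moments: T × 3.48 × 0.702 = 1484, giving T = 1484 / 2.443 = 607 N.

T ≈ 607 N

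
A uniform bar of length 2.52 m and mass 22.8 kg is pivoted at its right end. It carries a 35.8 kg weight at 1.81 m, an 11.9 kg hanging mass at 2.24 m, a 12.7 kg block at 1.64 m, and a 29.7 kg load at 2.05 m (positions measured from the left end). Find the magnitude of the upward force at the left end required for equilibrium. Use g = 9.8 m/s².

F ≈ 321 N

Choose the right end as the axis so the unknown pivot reaction has zero arm there.
Beam weight: 22.8 × 9.8 = 223.4 N down at 1.26 m → arm 1.26 m, τ = 223.4 × 1.26 = 281.5 N·m counterclockwise.
Weight: 35.8 × 9.8 = 350.8 N down at 1.81 m → arm 0.71 m, τ = 350.8 × 0.71 = 249.1 N·m counterclockwise.
Hanging mass: 11.9 × 9.8 = 116.6 N down at 2.24 m → arm 0.28 m, τ = 116.6 × 0.28 = 32.65 N·m counterclockwise.
Block: 12.7 × 9.8 = 124.5 N down at 1.64 m → arm 0.88 m, τ = 124.5 × 0.88 = 109.6 N·m counterclockwise.
Load: 29.7 × 9.8 = 291.1 N down at 2.05 m → arm 0.47 m, τ = 291.1 × 0.47 = 136.8 N·m counterclockwise.
Net moment of the loads = 809.7 N·m counterclockwise.
The upward force F acts at the left end, arm 2.52 m, giving F × 2.52 clockwise.
Balancing moments: F × 2.52 = 809.7, giving F = 809.7 / 2.52 = 321 N.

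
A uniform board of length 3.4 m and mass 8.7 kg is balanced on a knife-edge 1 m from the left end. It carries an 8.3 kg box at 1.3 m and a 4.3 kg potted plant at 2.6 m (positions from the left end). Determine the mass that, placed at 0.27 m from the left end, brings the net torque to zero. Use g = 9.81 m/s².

Taking torques about the knife-edge (at 1 m from the left end):
Beam weight: 8.7 × 9.81 = 85.35 N down at 1.7 m → arm 0.7 m, τ = 85.35 × 0.7 = 59.74 N·m clockwise.
Box: 8.3 × 9.81 = 81.42 N down at 1.3 m → arm 0.3 m, τ = 81.42 × 0.3 = 24.43 N·m clockwise.
Potted plant: 4.3 × 9.81 = 42.18 N down at 2.6 m → arm 1.6 m, τ = 42.18 × 1.6 = 67.49 N·m clockwise.
Net moment of known loads = 151.7 N·m clockwise.
An unknown mass m at 0.27 m has arm 0.73 m; its moment is m·g·0.73 counterclockwise.
For rotational equilibrium, m × 9.81 × 0.73 = 151.7, so m = 151.7 / (9.81 × 0.73) = 21.2 kg.

m ≈ 21.2 kg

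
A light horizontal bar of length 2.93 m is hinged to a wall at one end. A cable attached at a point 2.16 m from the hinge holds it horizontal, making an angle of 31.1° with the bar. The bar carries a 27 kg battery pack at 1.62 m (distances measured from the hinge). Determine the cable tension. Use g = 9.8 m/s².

T ≈ 384 N

Sum moments about the hinge (the unknown hinge reaction has zero arm there).
Battery pack: 27 × 9.8 = 264.6 N down at 1.62 m → arm 1.62 m, τ = 264.6 × 1.62 = 428.7 N·m clockwise.
Total clockwise load moment = 428.7 N·m.
The cable tension T acts at 2.16 m; only its component perpendicular to the bar, T sinθ, produces torque. sin 31.1° = 0.5165.
Balancing moments: T × 2.16 × 0.5165 = 428.7, giving T = 428.7 / 1.116 = 384 N.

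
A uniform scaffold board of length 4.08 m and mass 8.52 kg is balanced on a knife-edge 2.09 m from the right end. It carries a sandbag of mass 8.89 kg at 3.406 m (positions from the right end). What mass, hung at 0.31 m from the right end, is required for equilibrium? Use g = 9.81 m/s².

Choose the knife-edge (at 2.09 m from the right end) as the axis so the support reaction has zero arm there.
Beam weight: 8.52 × 9.81 = 83.58 N down at 2.04 m → arm 0.05 m, τ = 83.58 × 0.05 = 4.179 N·m clockwise.
Sandbag: 8.89 × 9.81 = 87.21 N down at 3.406 m → arm 1.316 m, τ = 87.21 × 1.316 = 114.8 N·m counterclockwise.
Net moment of known loads = 110.6 N·m counterclockwise.
An unknown mass m at 0.31 m has arm 1.78 m; its moment is m·g·1.78 clockwise.
For rotational equilibrium, m × 9.81 × 1.78 = 110.6, so m = 110.6 / (9.81 × 1.78) = 6.33 kg.

m ≈ 6.33 kg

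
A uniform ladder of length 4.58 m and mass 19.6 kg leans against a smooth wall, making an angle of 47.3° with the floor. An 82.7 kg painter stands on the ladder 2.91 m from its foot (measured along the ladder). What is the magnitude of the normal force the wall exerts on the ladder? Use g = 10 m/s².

Choose the foot of the ladder as the axis so the floor normal and friction both act there and drop out.
Ladder weight 19.6×10 = 196 N acts at 2.29 m along the ladder; its horizontal arm is 2.29·cos47.3° = 1.553 m → τ = 304.4 N·m clockwise.
Painter: 82.7×10 = 827 N at 2.91 m → arm 1.973 m → τ = 1632 N·m clockwise.
Wall normal N acts horizontally at the top; its moment arm is the height L sinθ = 4.58·sin47.3° = 3.366 m, counterclockwise.
Balancing moments: N × 3.366 = 1936, giving N = 575 N.

N_wall ≈ 575 N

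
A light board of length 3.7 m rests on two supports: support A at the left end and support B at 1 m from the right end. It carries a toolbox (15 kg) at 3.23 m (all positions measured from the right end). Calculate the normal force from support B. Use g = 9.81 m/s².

Take moments about support A.
Toolbox: 15 × 9.81 = 147.2 N down at 3.23 m → arm 0.47 m, τ = 147.2 × 0.47 = 69.18 N·m clockwise.
Net load moment about support A = 69.18 N·m clockwise.
Reaction R at support B is upward at 1 m, arm 2.7 m → moment R × 2.7 counterclockwise.
Στ = 0 ⇒ R × 2.7 = 69.18 ⇒ R = 25.6 N.

R_B ≈ 25.6 N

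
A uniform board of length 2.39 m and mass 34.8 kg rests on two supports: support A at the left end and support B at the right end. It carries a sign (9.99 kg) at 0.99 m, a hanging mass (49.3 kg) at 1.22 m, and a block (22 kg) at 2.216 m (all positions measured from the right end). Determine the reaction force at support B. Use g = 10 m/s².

R_B ≈ 490 N

Choose support A as the axis so its reaction then has zero moment arm.
Beam weight: 34.8 × 10 = 348 N down at 1.195 m → arm 1.195 m, τ = 348 × 1.195 = 415.9 N·m clockwise.
Sign: 9.99 × 10 = 99.9 N down at 0.99 m → arm 1.4 m, τ = 99.9 × 1.4 = 139.9 N·m clockwise.
Hanging mass: 49.3 × 10 = 493 N down at 1.22 m → arm 1.17 m, τ = 493 × 1.17 = 576.8 N·m clockwise.
Block: 22 × 10 = 220 N down at 2.216 m → arm 0.174 m, τ = 220 × 0.174 = 38.28 N·m clockwise.
Net load moment about support A = 1171 N·m clockwise.
Reaction R at support B is upward at 0 m, arm 2.39 m → moment R × 2.39 counterclockwise.
Στ = 0 ⇒ R × 2.39 = 1171 ⇒ R = 490 N.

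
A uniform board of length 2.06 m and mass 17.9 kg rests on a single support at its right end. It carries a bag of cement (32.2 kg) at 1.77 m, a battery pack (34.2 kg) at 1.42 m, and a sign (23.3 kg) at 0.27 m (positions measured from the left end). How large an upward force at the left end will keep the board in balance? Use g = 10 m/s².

F ≈ 444 N

Choose the right end as the axis so the unknown pivot reaction has zero arm there.
Beam weight: 17.9 × 10 = 179 N down at 1.03 m → arm 1.03 m, τ = 179 × 1.03 = 184.4 N·m counterclockwise.
Bag of cement: 32.2 × 10 = 322 N down at 1.77 m → arm 0.29 m, τ = 322 × 0.29 = 93.38 N·m counterclockwise.
Battery pack: 34.2 × 10 = 342 N down at 1.42 m → arm 0.64 m, τ = 342 × 0.64 = 218.9 N·m counterclockwise.
Sign: 23.3 × 10 = 233 N down at 0.27 m → arm 1.79 m, τ = 233 × 1.79 = 417.1 N·m counterclockwise.
Net moment of the loads = 913.8 N·m counterclockwise.
The upward force F acts at the left end, arm 2.06 m, giving F × 2.06 clockwise.
Setting net torque to zero: F × 2.06 = 913.8 → F = 913.8 / 2.06 = 444 N.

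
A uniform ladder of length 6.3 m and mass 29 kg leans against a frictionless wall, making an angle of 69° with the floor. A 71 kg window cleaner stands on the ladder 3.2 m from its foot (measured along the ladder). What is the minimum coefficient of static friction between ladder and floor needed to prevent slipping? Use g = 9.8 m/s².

Choose the foot of the ladder as the axis so the floor normal and friction both act there and drop out.
Ladder weight 29×9.8 = 284.2 N acts at 3.15 m along the ladder; its horizontal arm is 3.15·cos69° = 1.129 m → τ = 320.9 N·m clockwise.
Window cleaner: 71×9.8 = 695.8 N at 3.2 m → arm 1.147 m → τ = 798.1 N·m clockwise.
Wall normal N acts horizontally at the top; its moment arm is the height L sinθ = 6.3·sin69° = 5.882 m, counterclockwise.
Στ = 0 ⇒ N × 5.882 = 1119 ⇒ N = 190.2 N.
ΣFx = 0 ⇒ f = N_wall = 190.2 N. ΣFy = 0 ⇒ N_floor = 980 N.
μ_min = f / N_floor = 190.2 / 980 = 0.194.

μ_min ≈ 0.194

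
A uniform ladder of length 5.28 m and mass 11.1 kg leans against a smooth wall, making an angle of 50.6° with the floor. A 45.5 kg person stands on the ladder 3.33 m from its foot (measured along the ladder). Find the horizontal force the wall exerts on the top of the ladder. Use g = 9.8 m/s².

N_wall ≈ 276 N

About the foot of the ladder:
Ladder weight 11.1×9.8 = 108.8 N acts at 2.64 m along the ladder; its horizontal arm is 2.64·cos50.6° = 1.676 m → τ = 182.3 N·m clockwise.
Person: 45.5×9.8 = 445.9 N at 3.33 m → arm 2.114 m → τ = 942.6 N·m clockwise.
Wall normal N acts horizontally at the top; its moment arm is the height L sinθ = 5.28·sin50.6° = 4.08 m, counterclockwise.
Στ = 0 ⇒ N × 4.08 = 1125 ⇒ N = 276 N.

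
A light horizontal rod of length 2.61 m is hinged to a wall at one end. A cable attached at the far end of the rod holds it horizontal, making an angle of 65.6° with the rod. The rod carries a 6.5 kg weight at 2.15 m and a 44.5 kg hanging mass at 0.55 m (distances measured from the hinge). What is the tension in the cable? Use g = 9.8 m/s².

About the hinge:
Weight: 6.5 × 9.8 = 63.7 N down at 2.15 m → arm 2.15 m, τ = 63.7 × 2.15 = 137 N·m clockwise.
Hanging mass: 44.5 × 9.8 = 436.1 N down at 0.55 m → arm 0.55 m, τ = 436.1 × 0.55 = 239.9 N·m clockwise.
Total clockwise load moment = 376.9 N·m.
The cable tension T acts at 2.61 m; only its component perpendicular to the rod, T sinθ, produces torque. sin 65.6° = 0.9107.
Setting net torque to zero: T × 2.61 × 0.9107 = 376.9 → T = 376.9 / 2.377 = 159 N.

T ≈ 159 N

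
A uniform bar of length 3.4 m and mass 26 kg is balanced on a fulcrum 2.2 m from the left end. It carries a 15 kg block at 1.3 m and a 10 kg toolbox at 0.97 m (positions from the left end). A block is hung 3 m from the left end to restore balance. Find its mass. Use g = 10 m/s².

m ≈ 48.5 kg

About the fulcrum (at 2.2 m from the left end):
Beam weight: 26 × 10 = 260 N down at 1.7 m → arm 0.5 m, τ = 260 × 0.5 = 130 N·m counterclockwise.
Block: 15 × 10 = 150 N down at 1.3 m → arm 0.9 m, τ = 150 × 0.9 = 135 N·m counterclockwise.
Toolbox: 10 × 10 = 100 N down at 0.97 m → arm 1.23 m, τ = 100 × 1.23 = 123 N·m counterclockwise.
Net moment of known loads = 388 N·m counterclockwise.
An unknown mass m at 3 m has arm 0.8 m; its moment is m·g·0.8 clockwise.
Balancing moments: m × 10 × 0.8 = 388, giving m = 388 / (10 × 0.8) = 48.5 kg.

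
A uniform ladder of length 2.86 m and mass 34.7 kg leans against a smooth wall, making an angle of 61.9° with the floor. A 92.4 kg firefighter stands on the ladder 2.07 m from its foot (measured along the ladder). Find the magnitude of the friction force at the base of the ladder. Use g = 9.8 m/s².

Take moments about the foot of the ladder.
Ladder weight 34.7×9.8 = 340.1 N acts at 1.43 m along the ladder; its horizontal arm is 1.43·cos61.9° = 0.6735 m → τ = 229.1 N·m clockwise.
Firefighter: 92.4×9.8 = 905.5 N at 2.07 m → arm 0.975 m → τ = 882.9 N·m clockwise.
Wall normal N acts horizontally at the top; its moment arm is the height L sinθ = 2.86·sin61.9° = 2.523 m, counterclockwise.
Στ = 0 ⇒ N × 2.523 = 1112 ⇒ N = 441 N.
ΣFx = 0: friction at the foot balances the wall's push, so f = N_wall = 441 N.

f ≈ 441 N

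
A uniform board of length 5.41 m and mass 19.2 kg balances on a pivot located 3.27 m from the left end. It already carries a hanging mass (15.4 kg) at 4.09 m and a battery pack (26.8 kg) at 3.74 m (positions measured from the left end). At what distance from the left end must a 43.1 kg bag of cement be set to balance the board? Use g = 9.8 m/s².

Taking torques about the pivot (at 3.27 m from the left end):
Beam weight: 19.2 × 9.8 = 188.2 N down at 2.705 m → arm 0.565 m, τ = 188.2 × 0.565 = 106.3 N·m counterclockwise.
Hanging mass: 15.4 × 9.8 = 150.9 N down at 4.09 m → arm 0.82 m, τ = 150.9 × 0.82 = 123.7 N·m clockwise.
Battery pack: 26.8 × 9.8 = 262.6 N down at 3.74 m → arm 0.47 m, τ = 262.6 × 0.47 = 123.4 N·m clockwise.
Net moment of existing loads = 140.8 N·m clockwise.
The bag of cement weighs 43.1 × 9.8 = 422.4 N and must supply an equal counterclockwise moment, so its lever arm about the pivot is 140.8 / 422.4 = 0.333 m.
That puts it at 3.27 − 0.333 = 2.94 m from the left end.

x ≈ 2.94 m from the left end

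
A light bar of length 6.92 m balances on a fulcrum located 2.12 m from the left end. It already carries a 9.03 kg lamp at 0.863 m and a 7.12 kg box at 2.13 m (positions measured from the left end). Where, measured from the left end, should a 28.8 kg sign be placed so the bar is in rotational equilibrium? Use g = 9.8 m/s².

x ≈ 2.51 m from the left end

Choose the fulcrum (at 2.12 m from the left end) as the axis so the support reaction has zero arm there.
Lamp: 9.03 × 9.8 = 88.49 N down at 0.863 m → arm 1.257 m, τ = 88.49 × 1.257 = 111.2 N·m counterclockwise.
Box: 7.12 × 9.8 = 69.78 N down at 2.13 m → arm 0.01 m, τ = 69.78 × 0.01 = 0.6978 N·m clockwise.
Net moment of existing loads = 110.5 N·m counterclockwise.
The sign weighs 28.8 × 9.8 = 282.2 N and must supply an equal clockwise moment, so its lever arm about the fulcrum is 110.5 / 282.2 = 0.392 m.
That puts it at 2.12 + 0.392 = 2.51 m from the left end.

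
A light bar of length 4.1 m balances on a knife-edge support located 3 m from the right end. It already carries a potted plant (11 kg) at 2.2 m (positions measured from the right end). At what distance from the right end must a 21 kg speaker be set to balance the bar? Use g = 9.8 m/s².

Taking torques about the knife-edge support (at 3 m from the right end):
Potted plant: 11 × 9.8 = 107.8 N down at 2.2 m → arm 0.8 m, τ = 107.8 × 0.8 = 86.24 N·m clockwise.
Net moment of existing loads = 86.24 N·m clockwise.
The speaker weighs 21 × 9.8 = 205.8 N and must supply an equal counterclockwise moment, so its lever arm about the knife-edge support is 86.24 / 205.8 = 0.419 m.
That puts it at 3 + 0.419 = 3.42 m from the right end.

x ≈ 3.42 m from the right end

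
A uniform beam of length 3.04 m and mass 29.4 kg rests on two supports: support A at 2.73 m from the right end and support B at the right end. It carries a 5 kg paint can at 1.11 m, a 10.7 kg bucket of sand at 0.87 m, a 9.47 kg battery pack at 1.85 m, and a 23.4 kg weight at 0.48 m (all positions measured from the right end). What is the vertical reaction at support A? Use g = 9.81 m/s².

Taking torques about support B:
Beam weight: 29.4 × 9.81 = 288.4 N down at 1.52 m → arm 1.52 m, τ = 288.4 × 1.52 = 438.4 N·m counterclockwise.
Paint can: 5 × 9.81 = 49.05 N down at 1.11 m → arm 1.11 m, τ = 49.05 × 1.11 = 54.45 N·m counterclockwise.
Bucket of sand: 10.7 × 9.81 = 105 N down at 0.87 m → arm 0.87 m, τ = 105 × 0.87 = 91.35 N·m counterclockwise.
Battery pack: 9.47 × 9.81 = 92.9 N down at 1.85 m → arm 1.85 m, τ = 92.9 × 1.85 = 171.9 N·m counterclockwise.
Weight: 23.4 × 9.81 = 229.6 N down at 0.48 m → arm 0.48 m, τ = 229.6 × 0.48 = 110.2 N·m counterclockwise.
Net load moment about support B = 866.3 N·m counterclockwise.
Reaction R at support A is upward at 2.73 m, arm 2.73 m → moment R × 2.73 clockwise.
Balancing moments: R × 2.73 = 866.3, giving R = 317 N.

R_A ≈ 317 N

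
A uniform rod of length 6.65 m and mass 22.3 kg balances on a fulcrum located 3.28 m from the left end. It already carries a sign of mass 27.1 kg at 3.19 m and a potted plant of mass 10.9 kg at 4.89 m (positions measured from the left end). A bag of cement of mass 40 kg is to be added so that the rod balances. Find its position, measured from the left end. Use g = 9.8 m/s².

x ≈ 2.88 m from the left end

Sum moments about the fulcrum (at 3.28 m from the left end) (the support reaction has zero arm there).
Beam weight: 22.3 × 9.8 = 218.5 N down at 3.325 m → arm 0.045 m, τ = 218.5 × 0.045 = 9.832 N·m clockwise.
Sign: 27.1 × 9.8 = 265.6 N down at 3.19 m → arm 0.09 m, τ = 265.6 × 0.09 = 23.9 N·m counterclockwise.
Potted plant: 10.9 × 9.8 = 106.8 N down at 4.89 m → arm 1.61 m, τ = 106.8 × 1.61 = 171.9 N·m clockwise.
Net moment of existing loads = 157.8 N·m clockwise.
The bag of cement weighs 40 × 9.8 = 392 N and must supply an equal counterclockwise moment, so its lever arm about the fulcrum is 157.8 / 392 = 0.403 m.
That puts it at 3.28 − 0.403 = 2.88 m from the left end.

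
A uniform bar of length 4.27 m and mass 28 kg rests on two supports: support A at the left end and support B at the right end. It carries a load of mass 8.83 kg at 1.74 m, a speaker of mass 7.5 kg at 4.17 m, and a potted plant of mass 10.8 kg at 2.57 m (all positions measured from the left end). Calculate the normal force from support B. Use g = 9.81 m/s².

Choose support A as the axis so its reaction then has zero moment arm.
Beam weight: 28 × 9.81 = 274.7 N down at 2.135 m → arm 2.135 m, τ = 274.7 × 2.135 = 586.5 N·m clockwise.
Load: 8.83 × 9.81 = 86.62 N down at 1.74 m → arm 1.74 m, τ = 86.62 × 1.74 = 150.7 N·m clockwise.
Speaker: 7.5 × 9.81 = 73.58 N down at 4.17 m → arm 4.17 m, τ = 73.58 × 4.17 = 306.8 N·m clockwise.
Potted plant: 10.8 × 9.81 = 105.9 N down at 2.57 m → arm 2.57 m, τ = 105.9 × 2.57 = 272.2 N·m clockwise.
Net load moment about support A = 1316 N·m clockwise.
Reaction R at support B is upward at 4.27 m, arm 4.27 m → moment R × 4.27 counterclockwise.
For rotational equilibrium, R × 4.27 = 1316, so R = 308 N.

R_B ≈ 308 N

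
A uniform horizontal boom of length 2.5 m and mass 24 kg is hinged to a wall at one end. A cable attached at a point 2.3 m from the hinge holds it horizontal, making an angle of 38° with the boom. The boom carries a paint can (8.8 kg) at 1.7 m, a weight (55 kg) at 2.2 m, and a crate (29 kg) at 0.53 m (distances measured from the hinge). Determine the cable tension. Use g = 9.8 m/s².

Choose the hinge as the axis so the unknown hinge reaction has zero arm there.
Beam weight: 24 × 9.8 = 235.2 N down at 1.25 m → arm 1.25 m, τ = 235.2 × 1.25 = 294 N·m clockwise.
Paint can: 8.8 × 9.8 = 86.24 N down at 1.7 m → arm 1.7 m, τ = 86.24 × 1.7 = 146.6 N·m clockwise.
Weight: 55 × 9.8 = 539 N down at 2.2 m → arm 2.2 m, τ = 539 × 2.2 = 1186 N·m clockwise.
Crate: 29 × 9.8 = 284.2 N down at 0.53 m → arm 0.53 m, τ = 284.2 × 0.53 = 150.6 N·m clockwise.
Total clockwise load moment = 1777 N·m.
The cable tension T acts at 2.3 m; only its component perpendicular to the boom, T sinθ, produces torque. sin 38° = 0.6157.
Στ = 0 ⇒ T × 2.3 × 0.6157 = 1777 ⇒ T = 1777 / 1.416 = 1250 N.

T ≈ 1250 N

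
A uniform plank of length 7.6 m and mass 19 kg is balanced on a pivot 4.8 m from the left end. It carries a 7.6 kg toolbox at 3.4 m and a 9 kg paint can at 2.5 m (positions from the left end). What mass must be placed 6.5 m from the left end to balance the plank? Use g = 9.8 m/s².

m ≈ 29.6 kg

Taking torques about the pivot (at 4.8 m from the left end):
Beam weight: 19 × 9.8 = 186.2 N down at 3.8 m → arm 1 m, τ = 186.2 × 1 = 186.2 N·m counterclockwise.
Toolbox: 7.6 × 9.8 = 74.48 N down at 3.4 m → arm 1.4 m, τ = 74.48 × 1.4 = 104.3 N·m counterclockwise.
Paint can: 9 × 9.8 = 88.2 N down at 2.5 m → arm 2.3 m, τ = 88.2 × 2.3 = 202.9 N·m counterclockwise.
Net moment of known loads = 493.4 N·m counterclockwise.
An unknown mass m at 6.5 m has arm 1.7 m; its moment is m·g·1.7 clockwise.
For rotational equilibrium, m × 9.8 × 1.7 = 493.4, so m = 493.4 / (9.8 × 1.7) = 29.6 kg.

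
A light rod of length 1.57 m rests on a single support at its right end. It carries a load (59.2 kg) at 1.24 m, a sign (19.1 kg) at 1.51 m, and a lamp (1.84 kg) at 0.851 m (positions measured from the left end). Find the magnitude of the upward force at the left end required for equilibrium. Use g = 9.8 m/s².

F ≈ 137 N

Choose the right end as the axis so the unknown pivot reaction has zero arm there.
Load: 59.2 × 9.8 = 580.2 N down at 1.24 m → arm 0.33 m, τ = 580.2 × 0.33 = 191.5 N·m counterclockwise.
Sign: 19.1 × 9.8 = 187.2 N down at 1.51 m → arm 0.06 m, τ = 187.2 × 0.06 = 11.23 N·m counterclockwise.
Lamp: 1.84 × 9.8 = 18.03 N down at 0.851 m → arm 0.719 m, τ = 18.03 × 0.719 = 12.96 N·m counterclockwise.
Net moment of the loads = 215.7 N·m counterclockwise.
The upward force F acts at the left end, arm 1.57 m, giving F × 1.57 clockwise.
Setting net torque to zero: F × 1.57 = 215.7 → F = 215.7 / 1.57 = 137 N.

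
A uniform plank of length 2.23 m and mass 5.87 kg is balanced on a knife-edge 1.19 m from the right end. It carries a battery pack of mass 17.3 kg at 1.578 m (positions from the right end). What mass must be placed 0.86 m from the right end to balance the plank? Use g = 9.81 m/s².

m ≈ 19 kg

Taking torques about the knife-edge (at 1.19 m from the right end):
Beam weight: 5.87 × 9.81 = 57.58 N down at 1.115 m → arm 0.075 m, τ = 57.58 × 0.075 = 4.318 N·m clockwise.
Battery pack: 17.3 × 9.81 = 169.7 N down at 1.578 m → arm 0.388 m, τ = 169.7 × 0.388 = 65.84 N·m counterclockwise.
Net moment of known loads = 61.52 N·m counterclockwise.
An unknown mass m at 0.86 m has arm 0.33 m; its moment is m·g·0.33 clockwise.
Balancing moments: m × 9.81 × 0.33 = 61.52, giving m = 61.52 / (9.81 × 0.33) = 19 kg.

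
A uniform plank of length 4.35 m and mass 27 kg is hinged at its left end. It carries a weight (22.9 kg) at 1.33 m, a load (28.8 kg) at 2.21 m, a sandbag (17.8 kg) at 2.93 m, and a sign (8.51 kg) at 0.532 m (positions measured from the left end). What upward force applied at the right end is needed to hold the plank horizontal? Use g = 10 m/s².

Sum moments about the left end (the unknown pivot reaction has zero arm there).
Beam weight: 27 × 10 = 270 N down at 2.175 m → arm 2.175 m, τ = 270 × 2.175 = 587.2 N·m clockwise.
Weight: 22.9 × 10 = 229 N down at 1.33 m → arm 1.33 m, τ = 229 × 1.33 = 304.6 N·m clockwise.
Load: 28.8 × 10 = 288 N down at 2.21 m → arm 2.21 m, τ = 288 × 2.21 = 636.5 N·m clockwise.
Sandbag: 17.8 × 10 = 178 N down at 2.93 m → arm 2.93 m, τ = 178 × 2.93 = 521.5 N·m clockwise.
Sign: 8.51 × 10 = 85.1 N down at 0.532 m → arm 0.532 m, τ = 85.1 × 0.532 = 45.27 N·m clockwise.
Net moment of the loads = 2095 N·m clockwise.
The upward force F acts at the right end, arm 4.35 m, giving F × 4.35 counterclockwise.
Balancing moments: F × 4.35 = 2095, giving F = 2095 / 4.35 = 482 N.

F ≈ 482 N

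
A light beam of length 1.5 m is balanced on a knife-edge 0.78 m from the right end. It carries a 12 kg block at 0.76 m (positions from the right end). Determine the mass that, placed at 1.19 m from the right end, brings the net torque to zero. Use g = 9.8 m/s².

m ≈ 0.585 kg

About the knife-edge (at 0.78 m from the right end):
Block: 12 × 9.8 = 117.6 N down at 0.76 m → arm 0.02 m, τ = 117.6 × 0.02 = 2.352 N·m clockwise.
Net moment of known loads = 2.352 N·m clockwise.
An unknown mass m at 1.19 m has arm 0.41 m; its moment is m·g·0.41 counterclockwise.
Στ = 0 ⇒ m × 9.8 × 0.41 = 2.352 ⇒ m = 2.352 / (9.8 × 0.41) = 0.585 kg.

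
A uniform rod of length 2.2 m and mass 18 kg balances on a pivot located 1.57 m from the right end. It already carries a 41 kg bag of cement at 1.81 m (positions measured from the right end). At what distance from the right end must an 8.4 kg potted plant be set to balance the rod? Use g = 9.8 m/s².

x ≈ 1.41 m from the right end

Taking torques about the pivot (at 1.57 m from the right end):
Beam weight: 18 × 9.8 = 176.4 N down at 1.1 m → arm 0.47 m, τ = 176.4 × 0.47 = 82.91 N·m clockwise.
Bag of cement: 41 × 9.8 = 401.8 N down at 1.81 m → arm 0.24 m, τ = 401.8 × 0.24 = 96.43 N·m counterclockwise.
Net moment of existing loads = 13.52 N·m counterclockwise.
The potted plant weighs 8.4 × 9.8 = 82.32 N and must supply an equal clockwise moment, so its lever arm about the pivot is 13.52 / 82.32 = 0.164 m.
That puts it at 1.57 − 0.164 = 1.41 m from the right end.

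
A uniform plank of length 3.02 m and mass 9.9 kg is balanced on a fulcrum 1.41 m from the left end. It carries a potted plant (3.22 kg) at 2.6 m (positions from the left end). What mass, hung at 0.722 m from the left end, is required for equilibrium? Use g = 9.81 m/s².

Take moments about the fulcrum (at 1.41 m from the left end).
Beam weight: 9.9 × 9.81 = 97.12 N down at 1.51 m → arm 0.1 m, τ = 97.12 × 0.1 = 9.712 N·m clockwise.
Potted plant: 3.22 × 9.81 = 31.59 N down at 2.6 m → arm 1.19 m, τ = 31.59 × 1.19 = 37.59 N·m clockwise.
Net moment of known loads = 47.3 N·m clockwise.
An unknown mass m at 0.722 m has arm 0.688 m; its moment is m·g·0.688 counterclockwise.
Στ = 0 ⇒ m × 9.81 × 0.688 = 47.3 ⇒ m = 47.3 / (9.81 × 0.688) = 7.01 kg.

m ≈ 7.01 kg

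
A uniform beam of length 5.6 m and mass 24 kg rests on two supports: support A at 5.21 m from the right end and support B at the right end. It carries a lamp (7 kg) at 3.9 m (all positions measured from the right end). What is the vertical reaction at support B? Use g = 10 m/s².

About support A:
Beam weight: 24 × 10 = 240 N down at 2.8 m → arm 2.41 m, τ = 240 × 2.41 = 578.4 N·m clockwise.
Lamp: 7 × 10 = 70 N down at 3.9 m → arm 1.31 m, τ = 70 × 1.31 = 91.7 N·m clockwise.
Net load moment about support A = 670.1 N·m clockwise.
Reaction R at support B is upward at 0 m, arm 5.21 m → moment R × 5.21 counterclockwise.
Balancing moments: R × 5.21 = 670.1, giving R = 129 N.

R_B ≈ 129 N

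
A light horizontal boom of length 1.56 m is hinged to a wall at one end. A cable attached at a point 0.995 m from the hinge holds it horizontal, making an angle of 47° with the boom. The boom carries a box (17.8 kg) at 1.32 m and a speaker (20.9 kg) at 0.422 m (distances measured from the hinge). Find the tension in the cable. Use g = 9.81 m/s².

T ≈ 436 N

Take moments about the hinge.
Box: 17.8 × 9.81 = 174.6 N down at 1.32 m → arm 1.32 m, τ = 174.6 × 1.32 = 230.5 N·m clockwise.
Speaker: 20.9 × 9.81 = 205 N down at 0.422 m → arm 0.422 m, τ = 205 × 0.422 = 86.51 N·m clockwise.
Total clockwise load moment = 317 N·m.
The cable tension T acts at 0.995 m; only its component perpendicular to the boom, T sinθ, produces torque. sin 47° = 0.7314.
For rotational equilibrium, T × 0.995 × 0.7314 = 317, so T = 317 / 0.7277 = 436 N.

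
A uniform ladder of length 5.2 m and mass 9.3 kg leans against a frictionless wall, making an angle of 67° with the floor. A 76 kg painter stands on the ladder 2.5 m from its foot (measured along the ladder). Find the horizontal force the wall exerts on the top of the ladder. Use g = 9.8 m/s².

N_wall ≈ 171 N

About the foot of the ladder:
Ladder weight 9.3×9.8 = 91.14 N acts at 2.6 m along the ladder; its horizontal arm is 2.6·cos67° = 1.016 m → τ = 92.6 N·m clockwise.
Painter: 76×9.8 = 744.8 N at 2.5 m → arm 0.9768 m → τ = 727.5 N·m clockwise.
Wall normal N acts horizontally at the top; its moment arm is the height L sinθ = 5.2·sin67° = 4.787 m, counterclockwise.
Στ = 0 ⇒ N × 4.787 = 820.1 ⇒ N = 171 N.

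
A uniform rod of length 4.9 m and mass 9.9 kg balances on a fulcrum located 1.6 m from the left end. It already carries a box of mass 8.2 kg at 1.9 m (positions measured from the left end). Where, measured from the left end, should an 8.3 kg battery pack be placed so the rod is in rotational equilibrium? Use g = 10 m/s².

Sum moments about the fulcrum (at 1.6 m from the left end) (the support reaction has zero arm there).
Beam weight: 9.9 × 10 = 99 N down at 2.45 m → arm 0.85 m, τ = 99 × 0.85 = 84.15 N·m clockwise.
Box: 8.2 × 10 = 82 N down at 1.9 m → arm 0.3 m, τ = 82 × 0.3 = 24.6 N·m clockwise.
Net moment of existing loads = 108.8 N·m clockwise.
The battery pack weighs 8.3 × 10 = 83 N and must supply an equal counterclockwise moment, so its lever arm about the fulcrum is 108.8 / 83 = 1.31 m.
That puts it at 1.6 − 1.31 = 0.29 m from the left end.

x ≈ 0.29 m from the left end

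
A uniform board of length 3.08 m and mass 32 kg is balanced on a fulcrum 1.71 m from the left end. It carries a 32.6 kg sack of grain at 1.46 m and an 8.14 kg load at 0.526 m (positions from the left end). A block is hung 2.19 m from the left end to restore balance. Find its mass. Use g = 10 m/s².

m ≈ 48.4 kg

Taking torques about the fulcrum (at 1.71 m from the left end):
Beam weight: 32 × 10 = 320 N down at 1.54 m → arm 0.17 m, τ = 320 × 0.17 = 54.4 N·m counterclockwise.
Sack of grain: 32.6 × 10 = 326 N down at 1.46 m → arm 0.25 m, τ = 326 × 0.25 = 81.5 N·m counterclockwise.
Load: 8.14 × 10 = 81.4 N down at 0.526 m → arm 1.184 m, τ = 81.4 × 1.184 = 96.38 N·m counterclockwise.
Net moment of known loads = 232.3 N·m counterclockwise.
An unknown mass m at 2.19 m has arm 0.48 m; its moment is m·g·0.48 clockwise.
Setting net torque to zero: m × 10 × 0.48 = 232.3 → m = 232.3 / (10 × 0.48) = 48.4 kg.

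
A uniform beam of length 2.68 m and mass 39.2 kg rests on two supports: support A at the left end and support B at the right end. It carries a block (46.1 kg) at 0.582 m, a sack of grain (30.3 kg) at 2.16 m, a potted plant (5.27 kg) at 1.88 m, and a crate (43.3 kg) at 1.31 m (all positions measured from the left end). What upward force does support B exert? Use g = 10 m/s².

R_B ≈ 789 N

Sum moments about support A (its reaction then has zero moment arm).
Beam weight: 39.2 × 10 = 392 N down at 1.34 m → arm 1.34 m, τ = 392 × 1.34 = 525.3 N·m clockwise.
Block: 46.1 × 10 = 461 N down at 0.582 m → arm 0.582 m, τ = 461 × 0.582 = 268.3 N·m clockwise.
Sack of grain: 30.3 × 10 = 303 N down at 2.16 m → arm 2.16 m, τ = 303 × 2.16 = 654.5 N·m clockwise.
Potted plant: 5.27 × 10 = 52.7 N down at 1.88 m → arm 1.88 m, τ = 52.7 × 1.88 = 99.08 N·m clockwise.
Crate: 43.3 × 10 = 433 N down at 1.31 m → arm 1.31 m, τ = 433 × 1.31 = 567.2 N·m clockwise.
Net load moment about support A = 2114 N·m clockwise.
Reaction R at support B is upward at 2.68 m, arm 2.68 m → moment R × 2.68 counterclockwise.
Balancing moments: R × 2.68 = 2114, giving R = 789 N.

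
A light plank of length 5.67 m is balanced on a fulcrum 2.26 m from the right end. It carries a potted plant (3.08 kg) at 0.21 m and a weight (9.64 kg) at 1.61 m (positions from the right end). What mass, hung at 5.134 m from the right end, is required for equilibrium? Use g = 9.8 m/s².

m ≈ 4.38 kg

About the fulcrum (at 2.26 m from the right end):
Potted plant: 3.08 × 9.8 = 30.18 N down at 0.21 m → arm 2.05 m, τ = 30.18 × 2.05 = 61.87 N·m clockwise.
Weight: 9.64 × 9.8 = 94.47 N down at 1.61 m → arm 0.65 m, τ = 94.47 × 0.65 = 61.41 N·m clockwise.
Net moment of known loads = 123.3 N·m clockwise.
An unknown mass m at 5.134 m has arm 2.874 m; its moment is m·g·2.874 counterclockwise.
Balancing moments: m × 9.8 × 2.874 = 123.3, giving m = 123.3 / (9.8 × 2.874) = 4.38 kg.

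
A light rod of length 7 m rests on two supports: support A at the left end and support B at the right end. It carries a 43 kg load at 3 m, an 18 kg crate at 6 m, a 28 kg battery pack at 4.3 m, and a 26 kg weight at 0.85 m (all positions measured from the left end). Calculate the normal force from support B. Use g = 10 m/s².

About support A:
Load: 43 × 10 = 430 N down at 3 m → arm 3 m, τ = 430 × 3 = 1290 N·m clockwise.
Crate: 18 × 10 = 180 N down at 6 m → arm 6 m, τ = 180 × 6 = 1080 N·m clockwise.
Battery pack: 28 × 10 = 280 N down at 4.3 m → arm 4.3 m, τ = 280 × 4.3 = 1204 N·m clockwise.
Weight: 26 × 10 = 260 N down at 0.85 m → arm 0.85 m, τ = 260 × 0.85 = 221 N·m clockwise.
Net load moment about support A = 3795 N·m clockwise.
Reaction R at support B is upward at 7 m, arm 7 m → moment R × 7 counterclockwise.
Balancing moments: R × 7 = 3795, giving R = 542 N.

R_B ≈ 542 N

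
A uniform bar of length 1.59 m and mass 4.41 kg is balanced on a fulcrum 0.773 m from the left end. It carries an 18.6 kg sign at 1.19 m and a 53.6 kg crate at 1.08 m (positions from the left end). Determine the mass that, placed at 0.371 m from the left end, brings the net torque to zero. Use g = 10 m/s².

Sum moments about the fulcrum (at 0.773 m from the left end) (the support reaction has zero arm there).
Beam weight: 4.41 × 10 = 44.1 N down at 0.795 m → arm 0.022 m, τ = 44.1 × 0.022 = 0.9702 N·m clockwise.
Sign: 18.6 × 10 = 186 N down at 1.19 m → arm 0.417 m, τ = 186 × 0.417 = 77.56 N·m clockwise.
Crate: 53.6 × 10 = 536 N down at 1.08 m → arm 0.307 m, τ = 536 × 0.307 = 164.6 N·m clockwise.
Net moment of known loads = 243.1 N·m clockwise.
An unknown mass m at 0.371 m has arm 0.402 m; its moment is m·g·0.402 counterclockwise.
For rotational equilibrium, m × 10 × 0.402 = 243.1, so m = 243.1 / (10 × 0.402) = 60.5 kg.

m ≈ 60.5 kg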